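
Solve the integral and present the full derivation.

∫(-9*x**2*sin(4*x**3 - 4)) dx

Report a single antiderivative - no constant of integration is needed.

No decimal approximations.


Step 1. Substitute u = x**3 - 1, turning ∫(-9*x**2*sin(4*x**3 - 4)) dx into ∫(-3*sin(4*u)) du: now ∫(-3*sin(4*u)) du.
Step 2. Evaluate the standard form: now 3*cos(4*u)/4.
Step 3. Substitute back u = x**3 - 1: now 3*cos(4*x**3 - 4)/4.
Answer: 3*cos(4*x**3 - 4)/4.


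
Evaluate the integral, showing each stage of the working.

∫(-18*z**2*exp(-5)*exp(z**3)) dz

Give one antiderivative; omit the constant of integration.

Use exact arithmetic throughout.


Step 1. Substitute u = z**3 - 5, turning ∫(-18*z**2*exp(-5)*exp(z**3)) dz into ∫(-6*exp(u)) du: now ∫(-6*exp(u)) du.
Step 2. Evaluate the standard form: now -6*exp(u).
Step 3. Substitute back u = z**3 - 5: now -6*exp(z**3 - 5).
Answer: -6*exp(z**3 - 5).


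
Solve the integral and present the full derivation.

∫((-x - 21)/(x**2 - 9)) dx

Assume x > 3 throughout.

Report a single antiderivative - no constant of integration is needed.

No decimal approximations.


Step 1. Decompose ∫((-x - 21)/(x**2 - 9)) dx by partial fractions, (-x - 21)/(x**2 - 9) = 3/(x + 3) - 4/(x - 3): now ∫(-4/(x - 3)) dx + ∫(3/(x + 3)) dx.
Step 2. Evaluate the standard form [assuming x > -3]: now 3*log(x + 3) + ∫(-4/(x - 3)) dx.
Step 3. Evaluate the standard form [assuming x > 3]: now -4*log(x - 3) + 3*log(x + 3).
Answer: -4*log(x - 3) + 3*log(x + 3).


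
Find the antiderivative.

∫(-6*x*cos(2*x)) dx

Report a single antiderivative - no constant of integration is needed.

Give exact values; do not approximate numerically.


Answer: -3*x*sin(2*x) - 3*cos(2*x)/2.


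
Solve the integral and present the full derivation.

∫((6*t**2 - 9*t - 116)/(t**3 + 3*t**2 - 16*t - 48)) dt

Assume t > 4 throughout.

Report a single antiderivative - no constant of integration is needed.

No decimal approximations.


Step 1. Decompose ∫((6*t**2 - 9*t - 116)/(t**3 + 3*t**2 - 16*t - 48)) dt by partial fractions, (6*t**2 - 9*t - 116)/(t**3 + 3*t**2 - 16*t - 48) = 2/(t + 4) + 5/(t + 3) - 1/(t - 4): now ∫(-1/(t - 4)) dt + ∫(5/(t + 3)) dt + ∫(2/(t + 4)) dt.
Step 2. Evaluate the standard form [assuming t > 4]: now -log(t - 4) + ∫(5/(t + 3)) dt + ∫(2/(t + 4)) dt.
Step 3. Evaluate the standard form [assuming t > -4]: now -log(t - 4) + 2*log(t + 4) + ∫(5/(t + 3)) dt.
Step 4. Evaluate the standard form [assuming t > -3]: now -log(t - 4) + 5*log(t + 3) + 2*log(t + 4).
Answer: -log(t - 4) + 5*log(t + 3) + 2*log(t + 4).


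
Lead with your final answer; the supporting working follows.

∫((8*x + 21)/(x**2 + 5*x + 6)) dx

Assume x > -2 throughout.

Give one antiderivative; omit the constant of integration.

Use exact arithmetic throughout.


The answer is 5*log(x + 2) + 3*log(x + 3).
Step 1. Decompose ∫((8*x + 21)/(x**2 + 5*x + 6)) dx by partial fractions, (8*x + 21)/(x**2 + 5*x + 6) = 3/(x + 3) + 5/(x + 2): now ∫(5/(x + 2)) dx + ∫(3/(x + 3)) dx.
Step 2. Evaluate the standard form [assuming x > -2]: now 5*log(x + 2) + ∫(3/(x + 3)) dx.
Step 3. Evaluate the standard form [assuming x > -3]: now 5*log(x + 2) + 3*log(x + 3).
Answer: 5*log(x + 2) + 3*log(x + 3).


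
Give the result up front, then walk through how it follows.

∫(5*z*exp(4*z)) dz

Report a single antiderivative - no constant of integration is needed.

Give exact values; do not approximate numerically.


The answer is 5*z*exp(4*z)/4 - 5*exp(4*z)/16.
Step 1. Integrate ∫(5*z*exp(4*z)) dz by parts with u = z, dv = (5*exp(4*z)) dz, so v = 5*exp(4*z)/4: now 5*z*exp(4*z)/4 + ∫(-5*exp(4*z)/4) dz.
Step 2. Evaluate the standard form: now 5*z*exp(4*z)/4 - 5*exp(4*z)/16.
Answer: 5*z*exp(4*z)/4 - 5*exp(4*z)/16.


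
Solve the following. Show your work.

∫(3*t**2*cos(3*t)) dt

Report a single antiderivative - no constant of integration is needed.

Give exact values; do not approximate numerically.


Step 1. Integrate ∫(3*t**2*cos(3*t)) dt by parts with u = t**2, dv = (3*cos(3*t)) dt, so v = sin(3*t): now t**2*sin(3*t) + ∫(-2*t*sin(3*t)) dt.
Step 2. Integrate ∫(-2*t*sin(3*t)) dt by parts with u = t, dv = (-2*sin(3*t)) dt, so v = 2*cos(3*t)/3: now t**2*sin(3*t) + 2*t*cos(3*t)/3 + ∫(-2*cos(3*t)/3) dt.
Step 3. Evaluate the standard form: now t**2*sin(3*t) + 2*t*cos(3*t)/3 - 2*sin(3*t)/9.
Answer: t**2*sin(3*t) + 2*t*cos(3*t)/3 - 2*sin(3*t)/9.


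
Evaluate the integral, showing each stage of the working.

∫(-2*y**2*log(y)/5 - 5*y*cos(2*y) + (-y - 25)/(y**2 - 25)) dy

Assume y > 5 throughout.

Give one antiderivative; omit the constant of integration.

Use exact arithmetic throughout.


Step 1. Rewrite: now ∫(-5*y*cos(2*y)) dy + ∫(-2*y**2*log(y)/5) dy + ∫((-y - 25)/(y**2 - 25)) dy.
Step 2. Integrate ∫(-2*y**2*log(y)/5) dy by parts with u = log(y), dv = (-2*y**2/5) dy, so v = -2*y**3/15 [assuming y > 0]: now -2*y**3*log(y)/15 + ∫(2*y**2/15) dy + ∫(-5*y*cos(2*y)) dy + ∫((-y - 25)/(y**2 - 25)) dy.
Step 3. Evaluate the standard form: now -2*y**3*log(y)/15 + 2*y**3/45 + ∫(-5*y*cos(2*y)) dy + ∫((-y - 25)/(y**2 - 25)) dy.
Step 4. Decompose ∫((-y - 25)/(y**2 - 25)) dy by partial fractions, (-y - 25)/(y**2 - 25) = 2/(y + 5) - 3/(y - 5): now -2*y**3*log(y)/15 + 2*y**3/45 + ∫(-5*y*cos(2*y)) dy + ∫(-3/(y - 5)) dy + ∫(2/(y + 5)) dy.
Step 5. Evaluate the standard form [assuming y > 5]: now -2*y**3*log(y)/15 + 2*y**3/45 - 3*log(y - 5) + ∫(-5*y*cos(2*y)) dy + ∫(2/(y + 5)) dy.
Step 6. Evaluate the standard form [assuming y > -5]: now -2*y**3*log(y)/15 + 2*y**3/45 - 3*log(y - 5) + 2*log(y + 5) + ∫(-5*y*cos(2*y)) dy.
Step 7. Integrate ∫(-5*y*cos(2*y)) dy by parts with u = y, dv = (-5*cos(2*y)) dy, so v = -5*sin(2*y)/2: now -2*y**3*log(y)/15 + 2*y**3/45 - 5*y*sin(2*y)/2 - 3*log(y - 5) + 2*log(y + 5) + ∫(5*sin(2*y)/2) dy.
Step 8. Evaluate the standard form: now -2*y**3*log(y)/15 + 2*y**3/45 - 5*y*sin(2*y)/2 - 3*log(y - 5) + 2*log(y + 5) - 5*cos(2*y)/4.
Answer: -2*y**3*log(y)/15 + 2*y**3/45 - 5*y*sin(2*y)/2 - 3*log(y - 5) + 2*log(y + 5) - 5*cos(2*y)/4.


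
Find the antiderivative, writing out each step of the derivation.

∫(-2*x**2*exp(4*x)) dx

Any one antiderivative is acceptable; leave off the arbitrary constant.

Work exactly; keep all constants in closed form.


Step 1. Integrate ∫(-2*x**2*exp(4*x)) dx by parts with u = x**2, dv = (-2*exp(4*x)) dx, so v = -exp(4*x)/2: now -x**2*exp(4*x)/2 + ∫(x*exp(4*x)) dx.
Step 2. Integrate ∫(x*exp(4*x)) dx by parts with u = x, dv = (exp(4*x)) dx, so v = exp(4*x)/4: now -x**2*exp(4*x)/2 + x*exp(4*x)/4 + ∫(-exp(4*x)/4) dx.
Step 3. Evaluate the standard form: now -x**2*exp(4*x)/2 + x*exp(4*x)/4 - exp(4*x)/16.
Answer: -x**2*exp(4*x)/2 + x*exp(4*x)/4 - exp(4*x)/16.


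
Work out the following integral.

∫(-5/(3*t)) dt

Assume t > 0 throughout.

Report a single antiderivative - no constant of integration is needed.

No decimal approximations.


Answer: -5*log(t)/3.


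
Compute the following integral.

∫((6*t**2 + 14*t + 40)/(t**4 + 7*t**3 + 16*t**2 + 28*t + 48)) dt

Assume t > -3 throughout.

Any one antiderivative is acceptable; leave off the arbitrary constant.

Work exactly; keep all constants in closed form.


Answer: 4*log(t + 3) - 4*log(t + 4) + atan(t/2).


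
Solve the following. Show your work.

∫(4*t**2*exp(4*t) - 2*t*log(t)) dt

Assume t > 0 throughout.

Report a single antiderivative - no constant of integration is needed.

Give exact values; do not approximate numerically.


Step 1. Rewrite: now ∫(-2*t*log(t)) dt + ∫(4*t**2*exp(4*t)) dt.
Step 2. Integrate ∫(4*t**2*exp(4*t)) dt by parts with u = t**2, dv = (4*exp(4*t)) dt, so v = exp(4*t): now t**2*exp(4*t) + ∫(-2*t*exp(4*t)) dt + ∫(-2*t*log(t)) dt.
Step 3. Integrate ∫(-2*t*exp(4*t)) dt by parts with u = t, dv = (-2*exp(4*t)) dt, so v = -exp(4*t)/2: now t**2*exp(4*t) - t*exp(4*t)/2 + ∫(-2*t*log(t)) dt + ∫(exp(4*t)/2) dt.
Step 4. Evaluate the standard form: now t**2*exp(4*t) - t*exp(4*t)/2 + exp(4*t)/8 + ∫(-2*t*log(t)) dt.
Step 5. Integrate ∫(-2*t*log(t)) dt by parts with u = log(t), dv = (-2*t) dt, so v = -t**2 [assuming t > 0]: now t**2*exp(4*t) - t**2*log(t) - t*exp(4*t)/2 + exp(4*t)/8 + ∫(t) dt.
Step 6. Evaluate the standard form: now t**2*exp(4*t) - t**2*log(t) + t**2/2 - t*exp(4*t)/2 + exp(4*t)/8.
Answer: t**2*exp(4*t) - t**2*log(t) + t**2/2 - t*exp(4*t)/2 + exp(4*t)/8.


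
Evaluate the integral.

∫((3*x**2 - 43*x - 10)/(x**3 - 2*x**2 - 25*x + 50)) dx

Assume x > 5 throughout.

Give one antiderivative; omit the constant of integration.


Answer: -5*log(x - 5) + 4*log(x - 2) + 4*log(x + 5).


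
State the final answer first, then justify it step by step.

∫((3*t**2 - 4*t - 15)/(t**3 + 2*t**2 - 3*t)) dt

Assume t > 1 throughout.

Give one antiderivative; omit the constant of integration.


The answer is 5*log(t) - 4*log(t - 1) + 2*log(t + 3).
Step 1. Decompose ∫((3*t**2 - 4*t - 15)/(t**3 + 2*t**2 - 3*t)) dt by partial fractions, (3*t**2 - 4*t - 15)/(t**3 + 2*t**2 - 3*t) = 2/(t + 3) - 4/(t - 1) + 5/t: now ∫(5/t) dt + ∫(-4/(t - 1)) dt + ∫(2/(t + 3)) dt.
Step 2. Evaluate the standard form [assuming t > 1]: now -4*log(t - 1) + ∫(5/t) dt + ∫(2/(t + 3)) dt.
Step 3. Evaluate the standard form [assuming t > -3]: now -4*log(t - 1) + 2*log(t + 3) + ∫(5/t) dt.
Step 4. Evaluate the standard form [assuming t > 0]: now 5*log(t) - 4*log(t - 1) + 2*log(t + 3).
Answer: 5*log(t) - 4*log(t - 1) + 2*log(t + 3).


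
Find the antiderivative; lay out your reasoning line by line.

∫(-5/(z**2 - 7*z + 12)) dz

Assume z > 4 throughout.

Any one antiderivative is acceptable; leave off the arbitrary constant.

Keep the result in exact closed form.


Step 1. Decompose ∫(-5/(z**2 - 7*z + 12)) dz by partial fractions, -5/(z**2 - 7*z + 12) = 5/(z - 3) - 5/(z - 4): now ∫(-5/(z - 4)) dz + ∫(5/(z - 3)) dz.
Step 2. Evaluate the standard form [assuming z > 4]: now -5*log(z - 4) + ∫(5/(z - 3)) dz.
Step 3. Evaluate the standard form [assuming z > 3]: now -5*log(z - 4) + 5*log(z - 3).
Answer: -5*log(z - 4) + 5*log(z - 3).


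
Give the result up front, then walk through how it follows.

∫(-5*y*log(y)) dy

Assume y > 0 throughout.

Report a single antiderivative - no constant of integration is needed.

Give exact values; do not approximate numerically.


The answer is -5*y**2*log(y)/2 + 5*y**2/4.
Step 1. Integrate ∫(-5*y*log(y)) dy by parts with u = log(y), dv = (-5*y) dy, so v = -5*y**2/2 [assuming y > 0]: now -5*y**2*log(y)/2 + ∫(5*y/2) dy.
Step 2. Evaluate the standard form: now -5*y**2*log(y)/2 + 5*y**2/4.
Answer: -5*y**2*log(y)/2 + 5*y**2/4.


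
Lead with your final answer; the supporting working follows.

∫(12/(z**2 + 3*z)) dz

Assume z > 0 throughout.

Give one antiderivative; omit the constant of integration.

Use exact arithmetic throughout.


The answer is 4*log(z) - 4*log(z + 3).
Step 1. Decompose ∫(12/(z**2 + 3*z)) dz by partial fractions, 12/(z**2 + 3*z) = -4/(z + 3) + 4/z: now ∫(4/z) dz + ∫(-4/(z + 3)) dz.
Step 2. Evaluate the standard form [assuming z > -3]: now -4*log(z + 3) + ∫(4/z) dz.
Step 3. Evaluate the standard form [assuming z > 0]: now 4*log(z) - 4*log(z + 3).
Answer: 4*log(z) - 4*log(z + 3).


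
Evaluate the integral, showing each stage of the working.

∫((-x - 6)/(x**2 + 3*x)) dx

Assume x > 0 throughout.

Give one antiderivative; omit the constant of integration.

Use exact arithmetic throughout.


Step 1. Decompose ∫((-x - 6)/(x**2 + 3*x)) dx by partial fractions, (-x - 6)/(x**2 + 3*x) = 1/(x + 3) - 2/x: now ∫(-2/x) dx + ∫(1/(x + 3)) dx.
Step 2. Evaluate the standard form [assuming x > 0]: now -2*log(x) + ∫(1/(x + 3)) dx.
Step 3. Evaluate the standard form [assuming x > -3]: now -2*log(x) + log(x + 3).
Answer: -2*log(x) + log(x + 3).


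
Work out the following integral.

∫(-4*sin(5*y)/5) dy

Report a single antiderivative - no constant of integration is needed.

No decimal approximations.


Answer: 4*cos(5*y)/25.


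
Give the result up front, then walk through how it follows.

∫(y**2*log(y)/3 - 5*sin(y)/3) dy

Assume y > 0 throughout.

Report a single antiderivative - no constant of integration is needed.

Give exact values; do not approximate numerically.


The answer is y**3*log(y)/9 - y**3/27 + 5*cos(y)/3.
Step 1. Rewrite: now ∫(y**2*log(y)/3) dy + ∫(-5*sin(y)/3) dy.
Step 2. Evaluate the standard form: now 5*cos(y)/3 + ∫(y**2*log(y)/3) dy.
Step 3. Integrate ∫(y**2*log(y)/3) dy by parts with u = log(y), dv = (y**2/3) dy, so v = y**3/9 [assuming y > 0]: now y**3*log(y)/9 + 5*cos(y)/3 + ∫(-y**2/9) dy.
Step 4. Evaluate the standard form: now y**3*log(y)/9 - y**3/27 + 5*cos(y)/3.
Answer: y**3*log(y)/9 - y**3/27 + 5*cos(y)/3.


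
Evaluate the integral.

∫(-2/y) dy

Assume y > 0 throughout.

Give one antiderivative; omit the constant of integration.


Answer: -2*log(y).


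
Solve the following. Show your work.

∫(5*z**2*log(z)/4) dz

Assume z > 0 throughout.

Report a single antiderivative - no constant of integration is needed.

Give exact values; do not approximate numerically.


Step 1. Integrate ∫(5*z**2*log(z)/4) dz by parts with u = log(z), dv = (5*z**2/4) dz, so v = 5*z**3/12 [assuming z > 0]: now 5*z**3*log(z)/12 + ∫(-5*z**2/12) dz.
Step 2. Evaluate the standard form: now 5*z**3*log(z)/12 - 5*z**3/36.
Answer: 5*z**3*log(z)/12 - 5*z**3/36.


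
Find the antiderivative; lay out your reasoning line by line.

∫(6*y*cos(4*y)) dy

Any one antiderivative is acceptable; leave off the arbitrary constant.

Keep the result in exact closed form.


Step 1. Integrate ∫(6*y*cos(4*y)) dy by parts with u = y, dv = (6*cos(4*y)) dy, so v = 3*sin(4*y)/2: now 3*y*sin(4*y)/2 + ∫(-3*sin(4*y)/2) dy.
Step 2. Evaluate the standard form: now 3*y*sin(4*y)/2 + 3*cos(4*y)/8.
Answer: 3*y*sin(4*y)/2 + 3*cos(4*y)/8.


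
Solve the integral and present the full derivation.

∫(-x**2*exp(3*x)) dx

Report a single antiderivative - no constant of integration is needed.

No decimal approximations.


Step 1. Integrate ∫(-x**2*exp(3*x)) dx by parts with u = x**2, dv = (-exp(3*x)) dx, so v = -exp(3*x)/3: now -x**2*exp(3*x)/3 + ∫(2*x*exp(3*x)/3) dx.
Step 2. Integrate ∫(2*x*exp(3*x)/3) dx by parts with u = x, dv = (2*exp(3*x)/3) dx, so v = 2*exp(3*x)/9: now -x**2*exp(3*x)/3 + 2*x*exp(3*x)/9 + ∫(-2*exp(3*x)/9) dx.
Step 3. Evaluate the standard form: now -x**2*exp(3*x)/3 + 2*x*exp(3*x)/9 - 2*exp(3*x)/27.
Answer: -x**2*exp(3*x)/3 + 2*x*exp(3*x)/9 - 2*exp(3*x)/27.


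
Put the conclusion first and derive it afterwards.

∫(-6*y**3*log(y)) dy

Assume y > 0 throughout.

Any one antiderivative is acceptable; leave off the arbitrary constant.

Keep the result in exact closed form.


The answer is -3*y**4*log(y)/2 + 3*y**4/8.
Step 1. Integrate ∫(-6*y**3*log(y)) dy by parts with u = log(y), dv = (-6*y**3) dy, so v = -3*y**4/2 [assuming y > 0]: now -3*y**4*log(y)/2 + ∫(3*y**3/2) dy.
Step 2. Evaluate the standard form: now -3*y**4*log(y)/2 + 3*y**4/8.
Answer: -3*y**4*log(y)/2 + 3*y**4/8.


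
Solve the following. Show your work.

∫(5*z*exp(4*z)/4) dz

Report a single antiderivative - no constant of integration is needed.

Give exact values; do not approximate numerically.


Step 1. Integrate ∫(5*z*exp(4*z)/4) dz by parts with u = z, dv = (5*exp(4*z)/4) dz, so v = 5*exp(4*z)/16: now 5*z*exp(4*z)/16 + ∫(-5*exp(4*z)/16) dz.
Step 2. Evaluate the standard form: now 5*z*exp(4*z)/16 - 5*exp(4*z)/64.
Answer: 5*z*exp(4*z)/16 - 5*exp(4*z)/64.


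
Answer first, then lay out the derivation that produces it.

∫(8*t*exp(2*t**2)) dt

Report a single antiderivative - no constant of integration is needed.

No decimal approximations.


The answer is 2*exp(2*t**2).
Step 1. Substitute u = t**2, turning ∫(8*t*exp(2*t**2)) dt into ∫(4*exp(2*u)) du: now ∫(4*exp(2*u)) du.
Step 2. Evaluate the standard form: now 2*exp(2*u).
Step 3. Substitute back u = t**2: now 2*exp(2*t**2).
Answer: 2*exp(2*t**2).


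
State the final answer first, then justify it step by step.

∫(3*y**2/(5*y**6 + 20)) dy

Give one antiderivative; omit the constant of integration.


The answer is atan(y**3/2)/10.
Step 1. Substitute u = y**3, turning ∫(3*y**2/(5*y**6 + 20)) dy into ∫(1/(5*(u**2 + 4))) du: now ∫(1/(5*(u**2 + 4))) du.
Step 2. Evaluate the standard form: now atan(u/2)/10.
Step 3. Substitute back u = y**3: now atan(y**3/2)/10.
Answer: atan(y**3/2)/10.


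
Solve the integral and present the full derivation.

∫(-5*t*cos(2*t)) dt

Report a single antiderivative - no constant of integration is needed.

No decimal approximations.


Step 1. Integrate ∫(-5*t*cos(2*t)) dt by parts with u = t, dv = (-5*cos(2*t)) dt, so v = -5*sin(2*t)/2: now -5*t*sin(2*t)/2 + ∫(5*sin(2*t)/2) dt.
Step 2. Evaluate the standard form: now -5*t*sin(2*t)/2 - 5*cos(2*t)/4.
Answer: -5*t*sin(2*t)/2 - 5*cos(2*t)/4.


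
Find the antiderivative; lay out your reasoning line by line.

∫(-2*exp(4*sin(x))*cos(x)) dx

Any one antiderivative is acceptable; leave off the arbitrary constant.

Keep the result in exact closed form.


Step 1. Substitute u = sin(x), turning ∫(-2*exp(4*sin(x))*cos(x)) dx into ∫(-2*exp(4*u)) du: now ∫(-2*exp(4*u)) du.
Step 2. Evaluate the standard form: now -exp(4*u)/2.
Step 3. Substitute back u = sin(x): now -exp(4*sin(x))/2.
Answer: -exp(4*sin(x))/2.


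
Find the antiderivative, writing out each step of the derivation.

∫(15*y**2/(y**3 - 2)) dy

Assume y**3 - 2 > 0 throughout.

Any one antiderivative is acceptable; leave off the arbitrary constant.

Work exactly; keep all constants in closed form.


Step 1. Substitute u = y**3 - 2, turning ∫(15*y**2/(y**3 - 2)) dy into ∫(5/u) du: now ∫(5/u) du.
Step 2. Evaluate the standard form [assuming u > 0]: now 5*log(u).
Step 3. Substitute back u = y**3 - 2: now 5*log(y**3 - 2).
Answer: 5*log(y**3 - 2).


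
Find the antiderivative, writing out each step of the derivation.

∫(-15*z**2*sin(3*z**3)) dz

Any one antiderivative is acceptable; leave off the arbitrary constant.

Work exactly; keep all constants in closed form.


Step 1. Substitute u = z**3, turning ∫(-15*z**2*sin(3*z**3)) dz into ∫(-5*sin(3*u)) du: now ∫(-5*sin(3*u)) du.
Step 2. Evaluate the standard form: now 5*cos(3*u)/3.
Step 3. Substitute back u = z**3: now 5*cos(3*z**3)/3.
Answer: 5*cos(3*z**3)/3.


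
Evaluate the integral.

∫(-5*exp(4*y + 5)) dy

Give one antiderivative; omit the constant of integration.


Answer: -5*exp(4*y + 5)/4.


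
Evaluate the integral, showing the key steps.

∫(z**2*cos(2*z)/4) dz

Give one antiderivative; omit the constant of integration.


Step 1. Integrate ∫(z**2*cos(2*z)/4) dz by parts with u = z**2, dv = (cos(2*z)/4) dz, so v = sin(2*z)/8: now z**2*sin(2*z)/8 + ∫(-z*sin(2*z)/4) dz.
Step 2. Integrate ∫(-z*sin(2*z)/4) dz by parts with u = z, dv = (-sin(2*z)/4) dz, so v = cos(2*z)/8: now z**2*sin(2*z)/8 + z*cos(2*z)/8 + ∫(-cos(2*z)/8) dz.
Step 3. Evaluate the standard form: now z**2*sin(2*z)/8 + z*cos(2*z)/8 - sin(2*z)/16.
Answer: z**2*sin(2*z)/8 + z*cos(2*z)/8 - sin(2*z)/16.


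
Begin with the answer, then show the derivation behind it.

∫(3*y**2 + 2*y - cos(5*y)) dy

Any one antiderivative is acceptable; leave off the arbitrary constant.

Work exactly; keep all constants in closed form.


The answer is y**3 + y**2 - sin(5*y)/5.
Step 1. Rewrite: now ∫(2*y) dy + ∫(3*y**2) dy + ∫(-cos(5*y)) dy.
Step 2. Evaluate the standard form: now -sin(5*y)/5 + ∫(2*y) dy + ∫(3*y**2) dy.
Step 3. Evaluate the standard form: now y**2 - sin(5*y)/5 + ∫(3*y**2) dy.
Step 4. Evaluate the standard form: now y**3 + y**2 - sin(5*y)/5.
Answer: y**3 + y**2 - sin(5*y)/5.


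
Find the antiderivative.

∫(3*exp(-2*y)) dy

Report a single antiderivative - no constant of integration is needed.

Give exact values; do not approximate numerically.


Answer: -3*exp(-2*y)/2.


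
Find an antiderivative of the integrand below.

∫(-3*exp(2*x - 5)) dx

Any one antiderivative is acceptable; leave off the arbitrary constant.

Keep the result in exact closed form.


Answer: -3*exp(2*x - 5)/2.


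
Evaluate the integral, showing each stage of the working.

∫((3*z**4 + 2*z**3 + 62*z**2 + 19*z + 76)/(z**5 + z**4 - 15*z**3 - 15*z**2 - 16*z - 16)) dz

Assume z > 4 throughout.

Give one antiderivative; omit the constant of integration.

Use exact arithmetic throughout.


Step 1. Decompose ∫((3*z**4 + 2*z**3 + 62*z**2 + 19*z + 76)/(z**5 + z**4 - 15*z**3 - 15*z**2 - 16*z - 16)) dz by partial fractions, (3*z**4 + 2*z**3 + 62*z**2 + 19*z + 76)/(z**5 + z**4 - 15*z**3 - 15*z**2 - 16*z - 16) = -1/(z**2 + 1) + 4/(z + 4) - 4/(z + 1) + 3/(z - 4): now ∫(3/(z - 4)) dz + ∫(-4/(z + 1)) dz + ∫(4/(z + 4)) dz + ∫(-1/(z**2 + 1)) dz.
Step 2. Evaluate the standard form [assuming z > -4]: now 4*log(z + 4) + ∫(3/(z - 4)) dz + ∫(-4/(z + 1)) dz + ∫(-1/(z**2 + 1)) dz.
Step 3. Evaluate the standard form [assuming z > 4]: now 3*log(z - 4) + 4*log(z + 4) + ∫(-4/(z + 1)) dz + ∫(-1/(z**2 + 1)) dz.
Step 4. Evaluate the standard form [assuming z > -1]: now 3*log(z - 4) - 4*log(z + 1) + 4*log(z + 4) + ∫(-1/(z**2 + 1)) dz.
Step 5. Evaluate the standard form: now 3*log(z - 4) - 4*log(z + 1) + 4*log(z + 4) - atan(z).
Answer: 3*log(z - 4) - 4*log(z + 1) + 4*log(z + 4) - atan(z).


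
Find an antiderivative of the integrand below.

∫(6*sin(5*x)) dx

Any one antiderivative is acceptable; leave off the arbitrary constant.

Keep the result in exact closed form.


Answer: -6*cos(5*x)/5.


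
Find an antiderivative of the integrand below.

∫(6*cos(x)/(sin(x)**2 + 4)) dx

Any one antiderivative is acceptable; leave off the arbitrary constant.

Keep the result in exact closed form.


Answer: 3*atan(sin(x)/2).


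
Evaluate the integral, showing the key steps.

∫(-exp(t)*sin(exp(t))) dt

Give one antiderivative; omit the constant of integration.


Step 1. Substitute u = exp(t), turning ∫(-exp(t)*sin(exp(t))) dt into ∫(-sin(u)) du: now ∫(-sin(u)) du.
Step 2. Evaluate the standard form: now cos(u).
Step 3. Substitute back u = exp(t): now cos(exp(t)).
Answer: cos(exp(t)).


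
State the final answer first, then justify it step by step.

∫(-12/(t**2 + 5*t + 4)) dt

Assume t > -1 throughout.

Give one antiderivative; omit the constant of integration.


The answer is -4*log(t + 1) + 4*log(t + 4).
Step 1. Decompose ∫(-12/(t**2 + 5*t + 4)) dt by partial fractions, -12/(t**2 + 5*t + 4) = 4/(t + 4) - 4/(t + 1): now ∫(-4/(t + 1)) dt + ∫(4/(t + 4)) dt.
Step 2. Evaluate the standard form [assuming t > -4]: now 4*log(t + 4) + ∫(-4/(t + 1)) dt.
Step 3. Evaluate the standard form [assuming t > -1]: now -4*log(t + 1) + 4*log(t + 4).
Answer: -4*log(t + 1) + 4*log(t + 4).


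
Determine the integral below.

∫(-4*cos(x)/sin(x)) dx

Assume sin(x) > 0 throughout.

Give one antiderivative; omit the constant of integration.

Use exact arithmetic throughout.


Answer: -4*log(sin(x)).


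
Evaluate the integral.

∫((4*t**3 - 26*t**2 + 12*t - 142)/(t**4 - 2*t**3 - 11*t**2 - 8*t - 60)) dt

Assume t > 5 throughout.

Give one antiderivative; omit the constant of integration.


Answer: -log(t - 5) + 5*log(t + 3) + atan(t/2).


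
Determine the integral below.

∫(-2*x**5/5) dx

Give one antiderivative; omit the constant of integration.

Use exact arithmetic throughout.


Answer: -x**6/15.


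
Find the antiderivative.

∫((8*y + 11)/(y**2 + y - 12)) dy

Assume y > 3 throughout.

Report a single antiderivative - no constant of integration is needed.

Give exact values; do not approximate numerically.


Answer: 5*log(y - 3) + 3*log(y + 4).


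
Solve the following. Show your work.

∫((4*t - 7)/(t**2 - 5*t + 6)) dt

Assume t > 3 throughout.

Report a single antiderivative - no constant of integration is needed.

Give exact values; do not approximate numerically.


Step 1. Decompose ∫((4*t - 7)/(t**2 - 5*t + 6)) dt by partial fractions, (4*t - 7)/(t**2 - 5*t + 6) = -1/(t - 2) + 5/(t - 3): now ∫(5/(t - 3)) dt + ∫(-1/(t - 2)) dt.
Step 2. Evaluate the standard form [assuming t > 2]: now -log(t - 2) + ∫(5/(t - 3)) dt.
Step 3. Evaluate the standard form [assuming t > 3]: now 5*log(t - 3) - log(t - 2).
Answer: 5*log(t - 3) - log(t - 2).


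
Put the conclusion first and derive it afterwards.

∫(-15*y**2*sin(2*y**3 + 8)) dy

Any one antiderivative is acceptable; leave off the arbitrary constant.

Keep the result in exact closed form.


The answer is 5*cos(2*y**3 + 8)/2.
Step 1. Substitute u = y**3 + 4, turning ∫(-15*y**2*sin(2*y**3 + 8)) dy into ∫(-5*sin(2*u)) du: now ∫(-5*sin(2*u)) du.
Step 2. Evaluate the standard form: now 5*cos(2*u)/2.
Step 3. Substitute back u = y**3 + 4: now 5*cos(2*y**3 + 8)/2.
Answer: 5*cos(2*y**3 + 8)/2.


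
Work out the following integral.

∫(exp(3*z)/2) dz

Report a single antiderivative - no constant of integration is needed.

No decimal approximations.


Answer: exp(3*z)/6.


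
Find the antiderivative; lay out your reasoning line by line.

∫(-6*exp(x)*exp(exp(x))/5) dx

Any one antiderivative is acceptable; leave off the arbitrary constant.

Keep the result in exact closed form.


Step 1. Substitute u = exp(x), turning ∫(-6*exp(x)*exp(exp(x))/5) dx into ∫(-6*exp(u)/5) du: now ∫(-6*exp(u)/5) du.
Step 2. Evaluate the standard form: now -6*exp(u)/5.
Step 3. Substitute back u = exp(x): now -6*exp(exp(x))/5.
Answer: -6*exp(exp(x))/5.


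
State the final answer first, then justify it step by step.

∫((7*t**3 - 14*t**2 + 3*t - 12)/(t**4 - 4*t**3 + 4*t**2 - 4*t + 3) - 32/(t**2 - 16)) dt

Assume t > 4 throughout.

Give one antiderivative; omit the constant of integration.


The answer is -4*log(t - 4) + 3*log(t - 3) + 4*log(t - 1) + 4*log(t + 4) + atan(t).
Step 1. Rewrite: now ∫((7*t**3 - 14*t**2 + 3*t - 12)/(t**4 - 4*t**3 + 4*t**2 - 4*t + 3)) dt + ∫(-32/(t**2 - 16)) dt.
Step 2. Decompose ∫(-32/(t**2 - 16)) dt by partial fractions, -32/(t**2 - 16) = 4/(t + 4) - 4/(t - 4): now ∫((7*t**3 - 14*t**2 + 3*t - 12)/(t**4 - 4*t**3 + 4*t**2 - 4*t + 3)) dt + ∫(-4/(t - 4)) dt + ∫(4/(t + 4)) dt.
Step 3. Evaluate the standard form [assuming t > -4]: now 4*log(t + 4) + ∫((7*t**3 - 14*t**2 + 3*t - 12)/(t**4 - 4*t**3 + 4*t**2 - 4*t + 3)) dt + ∫(-4/(t - 4)) dt.
Step 4. Evaluate the standard form [assuming t > 4]: now -4*log(t - 4) + 4*log(t + 4) + ∫((7*t**3 - 14*t**2 + 3*t - 12)/(t**4 - 4*t**3 + 4*t**2 - 4*t + 3)) dt.
Step 5. Decompose ∫((7*t**3 - 14*t**2 + 3*t - 12)/(t**4 - 4*t**3 + 4*t**2 - 4*t + 3)) dt by partial fractions, (7*t**3 - 14*t**2 + 3*t - 12)/(t**4 - 4*t**3 + 4*t**2 - 4*t + 3) = 1/(t**2 + 1) + 4/(t - 1) + 3/(t - 3): now -4*log(t - 4) + 4*log(t + 4) + ∫(3/(t - 3)) dt + ∫(4/(t - 1)) dt + ∫(1/(t**2 + 1)) dt.
Step 6. Evaluate the standard form [assuming t > 3]: now -4*log(t - 4) + 3*log(t - 3) + 4*log(t + 4) + ∫(4/(t - 1)) dt + ∫(1/(t**2 + 1)) dt.
Step 7. Evaluate the standard form [assuming t > 1]: now -4*log(t - 4) + 3*log(t - 3) + 4*log(t - 1) + 4*log(t + 4) + ∫(1/(t**2 + 1)) dt.
Step 8. Evaluate the standard form: now -4*log(t - 4) + 3*log(t - 3) + 4*log(t - 1) + 4*log(t + 4) + atan(t).
Answer: -4*log(t - 4) + 3*log(t - 3) + 4*log(t - 1) + 4*log(t + 4) + atan(t).


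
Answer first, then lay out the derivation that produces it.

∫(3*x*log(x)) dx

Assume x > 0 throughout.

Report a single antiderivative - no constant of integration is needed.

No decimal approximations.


The answer is 3*x**2*log(x)/2 - 3*x**2/4.
Step 1. Integrate ∫(3*x*log(x)) dx by parts with u = log(x), dv = (3*x) dx, so v = 3*x**2/2 [assuming x > 0]: now 3*x**2*log(x)/2 + ∫(-3*x/2) dx.
Step 2. Evaluate the standard form: now 3*x**2*log(x)/2 - 3*x**2/4.
Answer: 3*x**2*log(x)/2 - 3*x**2/4.


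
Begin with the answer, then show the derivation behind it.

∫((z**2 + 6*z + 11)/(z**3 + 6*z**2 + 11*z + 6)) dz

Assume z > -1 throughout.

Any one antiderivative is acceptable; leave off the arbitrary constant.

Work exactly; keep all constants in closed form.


The answer is 3*log(z + 1) - 3*log(z + 2) + log(z + 3).
Step 1. Decompose ∫((z**2 + 6*z + 11)/(z**3 + 6*z**2 + 11*z + 6)) dz by partial fractions, (z**2 + 6*z + 11)/(z**3 + 6*z**2 + 11*z + 6) = 1/(z + 3) - 3/(z + 2) + 3/(z + 1): now ∫(3/(z + 1)) dz + ∫(-3/(z + 2)) dz + ∫(1/(z + 3)) dz.
Step 2. Evaluate the standard form [assuming z > -2]: now -3*log(z + 2) + ∫(3/(z + 1)) dz + ∫(1/(z + 3)) dz.
Step 3. Evaluate the standard form [assuming z > -3]: now -3*log(z + 2) + log(z + 3) + ∫(3/(z + 1)) dz.
Step 4. Evaluate the standard form [assuming z > -1]: now 3*log(z + 1) - 3*log(z + 2) + log(z + 3).
Answer: 3*log(z + 1) - 3*log(z + 2) + log(z + 3).


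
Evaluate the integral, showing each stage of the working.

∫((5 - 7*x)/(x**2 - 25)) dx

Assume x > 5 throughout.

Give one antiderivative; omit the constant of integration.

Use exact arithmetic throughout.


Step 1. Decompose ∫((5 - 7*x)/(x**2 - 25)) dx by partial fractions, (5 - 7*x)/(x**2 - 25) = -4/(x + 5) - 3/(x - 5): now ∫(-3/(x - 5)) dx + ∫(-4/(x + 5)) dx.
Step 2. Evaluate the standard form [assuming x > 5]: now -3*log(x - 5) + ∫(-4/(x + 5)) dx.
Step 3. Evaluate the standard form [assuming x > -5]: now -3*log(x - 5) - 4*log(x + 5).
Answer: -3*log(x - 5) - 4*log(x + 5).


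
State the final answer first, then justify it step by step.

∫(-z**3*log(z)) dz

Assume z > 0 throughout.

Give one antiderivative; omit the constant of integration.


The answer is -z**4*log(z)/4 + z**4/16.
Step 1. Integrate ∫(-z**3*log(z)) dz by parts with u = log(z), dv = (-z**3) dz, so v = -z**4/4 [assuming z > 0]: now -z**4*log(z)/4 + ∫(z**3/4) dz.
Step 2. Evaluate the standard form: now -z**4*log(z)/4 + z**4/16.
Answer: -z**4*log(z)/4 + z**4/16.


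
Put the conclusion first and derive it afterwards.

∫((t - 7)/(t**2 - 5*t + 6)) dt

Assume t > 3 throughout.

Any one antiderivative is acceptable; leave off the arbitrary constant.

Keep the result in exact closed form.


The answer is -4*log(t - 3) + 5*log(t - 2).
Step 1. Decompose ∫((t - 7)/(t**2 - 5*t + 6)) dt by partial fractions, (t - 7)/(t**2 - 5*t + 6) = 5/(t - 2) - 4/(t - 3): now ∫(-4/(t - 3)) dt + ∫(5/(t - 2)) dt.
Step 2. Evaluate the standard form [assuming t > 3]: now -4*log(t - 3) + ∫(5/(t - 2)) dt.
Step 3. Evaluate the standard form [assuming t > 2]: now -4*log(t - 3) + 5*log(t - 2).
Answer: -4*log(t - 3) + 5*log(t - 2).


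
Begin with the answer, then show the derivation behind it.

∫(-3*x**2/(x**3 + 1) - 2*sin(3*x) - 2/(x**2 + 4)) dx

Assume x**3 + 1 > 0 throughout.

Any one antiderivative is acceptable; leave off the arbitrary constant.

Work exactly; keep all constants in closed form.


The answer is -log(x**3 + 1) + 2*cos(3*x)/3 - atan(x/2).
Step 1. Rewrite: now ∫(-3*x**2/(x**3 + 1)) dx + ∫(-2/(x**2 + 4)) dx + ∫(-2*sin(3*x)) dx.
Step 2. Evaluate the standard form: now -atan(x/2) + ∫(-3*x**2/(x**3 + 1)) dx + ∫(-2*sin(3*x)) dx.
Step 3. Evaluate the standard form: now 2*cos(3*x)/3 - atan(x/2) + ∫(-3*x**2/(x**3 + 1)) dx.
Step 4. Substitute u = x**3 + 1, turning ∫(-3*x**2/(x**3 + 1)) dx into ∫(-1/u) du: now 2*cos(3*x)/3 - atan(x/2) + ∫(-1/u) du.
Step 5. Evaluate the standard form [assuming u > 0]: now -log(u) + 2*cos(3*x)/3 - atan(x/2).
Step 6. Substitute back u = x**3 + 1: now -log(x**3 + 1) + 2*cos(3*x)/3 - atan(x/2).
Answer: -log(x**3 + 1) + 2*cos(3*x)/3 - atan(x/2).


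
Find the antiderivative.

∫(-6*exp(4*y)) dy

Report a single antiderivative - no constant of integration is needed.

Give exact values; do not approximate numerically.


Answer: -3*exp(4*y)/2.


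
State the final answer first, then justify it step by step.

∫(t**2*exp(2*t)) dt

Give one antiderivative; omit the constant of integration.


The answer is t**2*exp(2*t)/2 - t*exp(2*t)/2 + exp(2*t)/4.
Step 1. Integrate ∫(t**2*exp(2*t)) dt by parts with u = t**2, dv = (exp(2*t)) dt, so v = exp(2*t)/2: now t**2*exp(2*t)/2 + ∫(-t*exp(2*t)) dt.
Step 2. Integrate ∫(-t*exp(2*t)) dt by parts with u = t, dv = (-exp(2*t)) dt, so v = -exp(2*t)/2: now t**2*exp(2*t)/2 - t*exp(2*t)/2 + ∫(exp(2*t)/2) dt.
Step 3. Evaluate the standard form: now t**2*exp(2*t)/2 - t*exp(2*t)/2 + exp(2*t)/4.
Answer: t**2*exp(2*t)/2 - t*exp(2*t)/2 + exp(2*t)/4.


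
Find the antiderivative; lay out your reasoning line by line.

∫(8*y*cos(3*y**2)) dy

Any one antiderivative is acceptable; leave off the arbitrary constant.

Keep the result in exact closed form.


Step 1. Substitute u = y**2, turning ∫(8*y*cos(3*y**2)) dy into ∫(4*cos(3*u)) du: now ∫(4*cos(3*u)) du.
Step 2. Evaluate the standard form: now 4*sin(3*u)/3.
Step 3. Substitute back u = y**2: now 4*sin(3*y**2)/3.
Answer: 4*sin(3*y**2)/3.


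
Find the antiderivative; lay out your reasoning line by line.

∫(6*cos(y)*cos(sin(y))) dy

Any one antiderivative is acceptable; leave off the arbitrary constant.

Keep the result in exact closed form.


Step 1. Substitute u = sin(y), turning ∫(6*cos(y)*cos(sin(y))) dy into ∫(6*cos(u)) du: now ∫(6*cos(u)) du.
Step 2. Evaluate the standard form: now 6*sin(u).
Step 3. Substitute back u = sin(y): now 6*sin(sin(y)).
Answer: 6*sin(sin(y)).


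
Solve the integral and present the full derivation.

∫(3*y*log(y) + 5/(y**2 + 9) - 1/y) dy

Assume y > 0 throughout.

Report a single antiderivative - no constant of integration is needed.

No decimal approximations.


Step 1. Rewrite: now ∫(-1/y) dy + ∫(3*y*log(y)) dy + ∫(5/(y**2 + 9)) dy.
Step 2. Evaluate the standard form [assuming y > 0]: now -log(y) + ∫(3*y*log(y)) dy + ∫(5/(y**2 + 9)) dy.
Step 3. Integrate ∫(3*y*log(y)) dy by parts with u = log(y), dv = (3*y) dy, so v = 3*y**2/2 [assuming y > 0]: now 3*y**2*log(y)/2 - log(y) + ∫(-3*y/2) dy + ∫(5/(y**2 + 9)) dy.
Step 4. Evaluate the standard form: now 3*y**2*log(y)/2 - 3*y**2/4 - log(y) + ∫(5/(y**2 + 9)) dy.
Step 5. Evaluate the standard form: now 3*y**2*log(y)/2 - 3*y**2/4 - log(y) + 5*atan(y/3)/3.
Answer: 3*y**2*log(y)/2 - 3*y**2/4 - log(y) + 5*atan(y/3)/3.


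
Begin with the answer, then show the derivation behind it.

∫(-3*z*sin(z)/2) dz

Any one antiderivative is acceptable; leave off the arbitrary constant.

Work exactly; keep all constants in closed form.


The answer is 3*z*cos(z)/2 - 3*sin(z)/2.
Step 1. Integrate ∫(-3*z*sin(z)/2) dz by parts with u = z, dv = (-3*sin(z)/2) dz, so v = 3*cos(z)/2: now 3*z*cos(z)/2 + ∫(-3*cos(z)/2) dz.
Step 2. Evaluate the standard form: now 3*z*cos(z)/2 - 3*sin(z)/2.
Answer: 3*z*cos(z)/2 - 3*sin(z)/2.


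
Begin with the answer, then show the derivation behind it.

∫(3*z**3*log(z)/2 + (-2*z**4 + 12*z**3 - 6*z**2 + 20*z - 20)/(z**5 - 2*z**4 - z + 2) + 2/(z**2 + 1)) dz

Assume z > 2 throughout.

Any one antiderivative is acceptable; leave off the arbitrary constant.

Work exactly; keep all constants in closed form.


The answer is 3*z**4*log(z)/8 - 3*z**4/32 + 4*log(z - 2) - log(z - 1) - 5*log(z + 1) - 2*atan(z).
Step 1. Rewrite: now ∫(3*z**3*log(z)/2) dz + ∫((-2*z**4 + 12*z**3 - 6*z**2 + 20*z - 20)/(z**5 - 2*z**4 - z + 2)) dz + ∫(2/(z**2 + 1)) dz.
Step 2. Decompose ∫((-2*z**4 + 12*z**3 - 6*z**2 + 20*z - 20)/(z**5 - 2*z**4 - z + 2)) dz by partial fractions, (-2*z**4 + 12*z**3 - 6*z**2 + 20*z - 20)/(z**5 - 2*z**4 - z + 2) = -4/(z**2 + 1) - 5/(z + 1) - 1/(z - 1) + 4/(z - 2): now ∫(3*z**3*log(z)/2) dz + ∫(4/(z - 2)) dz + ∫(-1/(z - 1)) dz + ∫(-5/(z + 1)) dz + ∫(-4/(z**2 + 1)) dz + ∫(2/(z**2 + 1)) dz.
Step 3. Evaluate the standard form [assuming z > -1]: now -5*log(z + 1) + ∫(3*z**3*log(z)/2) dz + ∫(4/(z - 2)) dz + ∫(-1/(z - 1)) dz + ∫(-4/(z**2 + 1)) dz + ∫(2/(z**2 + 1)) dz.
Step 4. Evaluate the standard form [assuming z > 2]: now 4*log(z - 2) - 5*log(z + 1) + ∫(3*z**3*log(z)/2) dz + ∫(-1/(z - 1)) dz + ∫(-4/(z**2 + 1)) dz + ∫(2/(z**2 + 1)) dz.
Step 5. Evaluate the standard form [assuming z > 1]: now 4*log(z - 2) - log(z - 1) - 5*log(z + 1) + ∫(3*z**3*log(z)/2) dz + ∫(-4/(z**2 + 1)) dz + ∫(2/(z**2 + 1)) dz.
Step 6. Evaluate the standard form: now 4*log(z - 2) - log(z - 1) - 5*log(z + 1) - 4*atan(z) + ∫(3*z**3*log(z)/2) dz + ∫(2/(z**2 + 1)) dz.
Step 7. Integrate ∫(3*z**3*log(z)/2) dz by parts with u = log(z), dv = (3*z**3/2) dz, so v = 3*z**4/8 [assuming z > 0]: now 3*z**4*log(z)/8 + 4*log(z - 2) - log(z - 1) - 5*log(z + 1) - 4*atan(z) + ∫(-3*z**3/8) dz + ∫(2/(z**2 + 1)) dz.
Step 8. Evaluate the standard form: now 3*z**4*log(z)/8 - 3*z**4/32 + 4*log(z - 2) - log(z - 1) - 5*log(z + 1) - 4*atan(z) + ∫(2/(z**2 + 1)) dz.
Step 9. Evaluate the standard form: now 3*z**4*log(z)/8 - 3*z**4/32 + 4*log(z - 2) - log(z - 1) - 5*log(z + 1) - 2*atan(z).
Answer: 3*z**4*log(z)/8 - 3*z**4/32 + 4*log(z - 2) - log(z - 1) - 5*log(z + 1) - 2*atan(z).


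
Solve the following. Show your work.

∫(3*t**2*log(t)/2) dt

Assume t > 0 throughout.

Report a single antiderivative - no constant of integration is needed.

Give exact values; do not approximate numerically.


Step 1. Integrate ∫(3*t**2*log(t)/2) dt by parts with u = log(t), dv = (3*t**2/2) dt, so v = t**3/2 [assuming t > 0]: now t**3*log(t)/2 + ∫(-t**2/2) dt.
Step 2. Evaluate the standard form: now t**3*log(t)/2 - t**3/6.
Answer: t**3*log(t)/2 - t**3/6.


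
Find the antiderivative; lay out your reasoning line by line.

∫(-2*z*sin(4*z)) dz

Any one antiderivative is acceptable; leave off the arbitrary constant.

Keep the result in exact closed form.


Step 1. Integrate ∫(-2*z*sin(4*z)) dz by parts with u = z, dv = (-2*sin(4*z)) dz, so v = cos(4*z)/2: now z*cos(4*z)/2 + ∫(-cos(4*z)/2) dz.
Step 2. Evaluate the standard form: now z*cos(4*z)/2 - sin(4*z)/8.
Answer: z*cos(4*z)/2 - sin(4*z)/8.


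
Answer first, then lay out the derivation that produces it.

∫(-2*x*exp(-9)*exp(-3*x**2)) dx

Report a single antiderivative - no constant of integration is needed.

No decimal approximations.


The answer is exp(-3*x**2 - 9)/3.
Step 1. Substitute u = x**2 + 3, turning ∫(-2*x*exp(-9)*exp(-3*x**2)) dx into ∫(-exp(-3*u)) du: now ∫(-exp(-3*u)) du.
Step 2. Evaluate the standard form: now exp(-3*u)/3.
Step 3. Substitute back u = x**2 + 3: now exp(-3*x**2 - 9)/3.
Answer: exp(-3*x**2 - 9)/3.


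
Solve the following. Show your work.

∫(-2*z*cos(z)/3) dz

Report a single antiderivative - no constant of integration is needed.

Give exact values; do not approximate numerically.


Step 1. Integrate ∫(-2*z*cos(z)/3) dz by parts with u = z, dv = (-2*cos(z)/3) dz, so v = -2*sin(z)/3: now -2*z*sin(z)/3 + ∫(2*sin(z)/3) dz.
Step 2. Evaluate the standard form: now -2*z*sin(z)/3 - 2*cos(z)/3.
Answer: -2*z*sin(z)/3 - 2*cos(z)/3.


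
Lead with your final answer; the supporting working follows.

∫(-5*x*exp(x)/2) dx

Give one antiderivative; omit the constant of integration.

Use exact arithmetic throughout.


The answer is -5*x*exp(x)/2 + 5*exp(x)/2.
Step 1. Integrate ∫(-5*x*exp(x)/2) dx by parts with u = x, dv = (-5*exp(x)/2) dx, so v = -5*exp(x)/2: now -5*x*exp(x)/2 + ∫(5*exp(x)/2) dx.
Step 2. Evaluate the standard form: now -5*x*exp(x)/2 + 5*exp(x)/2.
Answer: -5*x*exp(x)/2 + 5*exp(x)/2.


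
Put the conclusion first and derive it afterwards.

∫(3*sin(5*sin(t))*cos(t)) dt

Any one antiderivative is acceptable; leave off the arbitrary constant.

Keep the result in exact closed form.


The answer is -3*cos(5*sin(t))/5.
Step 1. Substitute u = sin(t), turning ∫(3*sin(5*sin(t))*cos(t)) dt into ∫(3*sin(5*u)) du: now ∫(3*sin(5*u)) du.
Step 2. Evaluate the standard form: now -3*cos(5*u)/5.
Step 3. Substitute back u = sin(t): now -3*cos(5*sin(t))/5.
Answer: -3*cos(5*sin(t))/5.


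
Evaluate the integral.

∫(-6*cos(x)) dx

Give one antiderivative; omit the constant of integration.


Answer: -6*sin(x).


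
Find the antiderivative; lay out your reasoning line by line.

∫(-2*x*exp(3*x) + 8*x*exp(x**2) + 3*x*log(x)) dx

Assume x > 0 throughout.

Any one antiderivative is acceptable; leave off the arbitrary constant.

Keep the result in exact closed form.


Step 1. Rewrite: now ∫(-2*x*exp(3*x)) dx + ∫(8*x*exp(x**2)) dx + ∫(3*x*log(x)) dx.
Step 2. Integrate ∫(-2*x*exp(3*x)) dx by parts with u = x, dv = (-2*exp(3*x)) dx, so v = -2*exp(3*x)/3: now -2*x*exp(3*x)/3 + ∫(8*x*exp(x**2)) dx + ∫(3*x*log(x)) dx + ∫(2*exp(3*x)/3) dx.
Step 3. Evaluate the standard form: now -2*x*exp(3*x)/3 + 2*exp(3*x)/9 + ∫(8*x*exp(x**2)) dx + ∫(3*x*log(x)) dx.
Step 4. Substitute u = x**2, turning ∫(8*x*exp(x**2)) dx into ∫(4*exp(u)) du: now -2*x*exp(3*x)/3 + 2*exp(3*x)/9 + ∫(3*x*log(x)) dx + ∫(4*exp(u)) du.
Step 5. Evaluate the standard form: now -2*x*exp(3*x)/3 + 4*exp(u) + 2*exp(3*x)/9 + ∫(3*x*log(x)) dx.
Step 6. Substitute back u = x**2: now -2*x*exp(3*x)/3 + 2*exp(3*x)/9 + 4*exp(x**2) + ∫(3*x*log(x)) dx.
Step 7. Integrate ∫(3*x*log(x)) dx by parts with u = log(x), dv = (3*x) dx, so v = 3*x**2/2 [assuming x > 0]: now 3*x**2*log(x)/2 - 2*x*exp(3*x)/3 + 2*exp(3*x)/9 + 4*exp(x**2) + ∫(-3*x/2) dx.
Step 8. Evaluate the standard form: now 3*x**2*log(x)/2 - 3*x**2/4 - 2*x*exp(3*x)/3 + 2*exp(3*x)/9 + 4*exp(x**2).
Answer: 3*x**2*log(x)/2 - 3*x**2/4 - 2*x*exp(3*x)/3 + 2*exp(3*x)/9 + 4*exp(x**2).
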